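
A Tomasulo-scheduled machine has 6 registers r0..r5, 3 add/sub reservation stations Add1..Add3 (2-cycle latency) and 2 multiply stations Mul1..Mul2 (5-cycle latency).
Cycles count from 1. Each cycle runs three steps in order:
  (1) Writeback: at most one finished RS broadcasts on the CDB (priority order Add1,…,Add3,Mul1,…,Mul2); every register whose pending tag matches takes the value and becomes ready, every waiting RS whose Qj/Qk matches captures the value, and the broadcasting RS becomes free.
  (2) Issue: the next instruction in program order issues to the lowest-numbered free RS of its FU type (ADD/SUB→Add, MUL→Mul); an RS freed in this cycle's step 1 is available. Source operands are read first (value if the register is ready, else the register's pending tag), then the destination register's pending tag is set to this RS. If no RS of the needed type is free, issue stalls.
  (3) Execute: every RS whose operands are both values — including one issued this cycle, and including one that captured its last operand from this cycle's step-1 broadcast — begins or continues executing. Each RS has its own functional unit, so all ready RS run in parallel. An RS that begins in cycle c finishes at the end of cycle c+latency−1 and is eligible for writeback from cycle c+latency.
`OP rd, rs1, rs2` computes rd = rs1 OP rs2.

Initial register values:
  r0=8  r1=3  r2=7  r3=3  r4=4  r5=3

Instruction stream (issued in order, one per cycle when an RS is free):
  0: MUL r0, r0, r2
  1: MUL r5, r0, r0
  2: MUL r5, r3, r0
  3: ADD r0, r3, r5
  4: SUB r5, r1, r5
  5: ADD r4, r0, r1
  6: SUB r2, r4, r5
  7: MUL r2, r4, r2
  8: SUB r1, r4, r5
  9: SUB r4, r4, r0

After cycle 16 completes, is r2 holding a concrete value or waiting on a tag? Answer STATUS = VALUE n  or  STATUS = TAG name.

STATUS = TAG Mul1

cycle 1: issue MUL r0<-Mul1 // r0:Mul1,r1:3,r2:7,r3:3,r4:4,r5:3
cycle 2: issue MUL r5<-Mul2 // r0:Mul1,r1:3,r2:7,r3:3,r4:4,r5:Mul2
cycle 3: stall // r0:Mul1,r1:3,r2:7,r3:3,r4:4,r5:Mul2
cycle 4: stall // r0:Mul1,r1:3,r2:7,r3:3,r4:4,r5:Mul2
cycle 5: stall // r0:Mul1,r1:3,r2:7,r3:3,r4:4,r5:Mul2
cycle 6: CDB Mul1=56; issue MUL r5<-Mul1 // r0:56,r1:3,r2:7,r3:3,r4:4,r5:Mul1
cycle 7: issue ADD r0<-Add1 // r0:Add1,r1:3,r2:7,r3:3,r4:4,r5:Mul1
cycle 8: issue SUB r5<-Add2 // r0:Add1,r1:3,r2:7,r3:3,r4:4,r5:Add2
cycle 9: issue ADD r4<-Add3 // r0:Add1,r1:3,r2:7,r3:3,r4:Add3,r5:Add2
cycle 10: stall // r0:Add1,r1:3,r2:7,r3:3,r4:Add3,r5:Add2
cycle 11: CDB Mul1=168; stall // r0:Add1,r1:3,r2:7,r3:3,r4:Add3,r5:Add2
cycle 12: CDB Mul2=3136; stall // r0:Add1,r1:3,r2:7,r3:3,r4:Add3,r5:Add2
cycle 13: CDB Add1=171; issue SUB r2<-Add1 // r0:171,r1:3,r2:Add1,r3:3,r4:Add3,r5:Add2
cycle 14: CDB Add2=-165; issue MUL r2<-Mul1 // r0:171,r1:3,r2:Mul1,r3:3,r4:Add3,r5:-165
cycle 15: CDB Add3=174; issue SUB r1<-Add2 // r0:171,r1:Add2,r2:Mul1,r3:3,r4:174,r5:-165
cycle 16: issue SUB r4<-Add3 // r0:171,r1:Add2,r2:Mul1,r3:3,r4:Add3,r5:-165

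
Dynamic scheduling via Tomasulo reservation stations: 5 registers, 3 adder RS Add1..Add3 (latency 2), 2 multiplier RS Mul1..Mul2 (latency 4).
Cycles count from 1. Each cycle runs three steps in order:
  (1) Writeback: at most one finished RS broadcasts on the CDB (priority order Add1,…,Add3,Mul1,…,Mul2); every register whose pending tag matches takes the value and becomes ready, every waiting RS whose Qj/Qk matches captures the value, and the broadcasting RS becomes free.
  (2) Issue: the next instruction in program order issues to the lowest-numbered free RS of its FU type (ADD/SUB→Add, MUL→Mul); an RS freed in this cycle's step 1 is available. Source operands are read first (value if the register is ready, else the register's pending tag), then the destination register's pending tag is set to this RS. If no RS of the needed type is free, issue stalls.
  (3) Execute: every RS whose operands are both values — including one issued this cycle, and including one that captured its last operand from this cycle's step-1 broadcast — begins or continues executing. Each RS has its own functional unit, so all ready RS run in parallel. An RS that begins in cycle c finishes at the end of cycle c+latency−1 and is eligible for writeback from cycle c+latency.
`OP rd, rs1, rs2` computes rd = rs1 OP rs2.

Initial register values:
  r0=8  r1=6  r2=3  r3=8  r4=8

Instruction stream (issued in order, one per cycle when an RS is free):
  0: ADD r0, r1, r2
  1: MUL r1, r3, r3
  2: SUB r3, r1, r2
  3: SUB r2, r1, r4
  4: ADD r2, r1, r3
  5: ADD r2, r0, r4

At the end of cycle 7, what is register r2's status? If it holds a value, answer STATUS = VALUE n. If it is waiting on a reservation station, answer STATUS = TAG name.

STATUS = TAG Add3

c1: issue ADD r0<-Add1 | r0:Add1,r1:6,r2:3,r3:8,r4:8
c2: issue MUL r1<-Mul1 | r0:Add1,r1:Mul1,r2:3,r3:8,r4:8
c3: CDB Add1=9; issue SUB r3<-Add1 | r0:9,r1:Mul1,r2:3,r3:Add1,r4:8
c4: issue SUB r2<-Add2 | r0:9,r1:Mul1,r2:Add2,r3:Add1,r4:8
c5: issue ADD r2<-Add3 | r0:9,r1:Mul1,r2:Add3,r3:Add1,r4:8
c6: CDB Mul1=64; stall | r0:9,r1:64,r2:Add3,r3:Add1,r4:8
c7: stall | r0:9,r1:64,r2:Add3,r3:Add1,r4:8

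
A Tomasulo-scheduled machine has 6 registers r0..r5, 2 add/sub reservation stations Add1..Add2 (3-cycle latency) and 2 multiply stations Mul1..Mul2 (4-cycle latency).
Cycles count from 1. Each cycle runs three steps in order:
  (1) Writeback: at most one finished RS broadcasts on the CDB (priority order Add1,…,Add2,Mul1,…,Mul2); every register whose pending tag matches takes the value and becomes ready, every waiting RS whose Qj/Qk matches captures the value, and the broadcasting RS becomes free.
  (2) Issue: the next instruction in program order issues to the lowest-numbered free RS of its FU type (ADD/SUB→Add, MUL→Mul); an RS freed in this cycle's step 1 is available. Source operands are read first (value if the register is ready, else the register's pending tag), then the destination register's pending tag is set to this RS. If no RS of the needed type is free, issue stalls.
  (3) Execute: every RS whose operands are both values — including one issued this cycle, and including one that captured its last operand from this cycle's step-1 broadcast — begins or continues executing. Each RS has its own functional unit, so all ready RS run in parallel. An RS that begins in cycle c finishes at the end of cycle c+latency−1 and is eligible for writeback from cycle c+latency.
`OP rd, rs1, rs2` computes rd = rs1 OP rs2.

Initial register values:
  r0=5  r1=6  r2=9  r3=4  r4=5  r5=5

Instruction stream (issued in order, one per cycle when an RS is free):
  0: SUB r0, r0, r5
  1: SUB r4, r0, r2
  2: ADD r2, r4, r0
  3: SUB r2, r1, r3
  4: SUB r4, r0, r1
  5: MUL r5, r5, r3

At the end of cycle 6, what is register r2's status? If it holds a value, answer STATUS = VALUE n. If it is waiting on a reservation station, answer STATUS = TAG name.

  c1: issue SUB r0<-Add1  regs: r0:Add1,r1:6,r2:9,r3:4,r4:5,r5:5
  c2: issue SUB r4<-Add2  regs: r0:Add1,r1:6,r2:9,r3:4,r4:Add2,r5:5
  c3: stall  regs: r0:Add1,r1:6,r2:9,r3:4,r4:Add2,r5:5
  c4: CDB Add1=0; issue ADD r2<-Add1  regs: r0:0,r1:6,r2:Add1,r3:4,r4:Add2,r5:5
  c5: stall  regs: r0:0,r1:6,r2:Add1,r3:4,r4:Add2,r5:5
  c6: stall  regs: r0:0,r1:6,r2:Add1,r3:4,r4:Add2,r5:5

STATUS = TAG Add1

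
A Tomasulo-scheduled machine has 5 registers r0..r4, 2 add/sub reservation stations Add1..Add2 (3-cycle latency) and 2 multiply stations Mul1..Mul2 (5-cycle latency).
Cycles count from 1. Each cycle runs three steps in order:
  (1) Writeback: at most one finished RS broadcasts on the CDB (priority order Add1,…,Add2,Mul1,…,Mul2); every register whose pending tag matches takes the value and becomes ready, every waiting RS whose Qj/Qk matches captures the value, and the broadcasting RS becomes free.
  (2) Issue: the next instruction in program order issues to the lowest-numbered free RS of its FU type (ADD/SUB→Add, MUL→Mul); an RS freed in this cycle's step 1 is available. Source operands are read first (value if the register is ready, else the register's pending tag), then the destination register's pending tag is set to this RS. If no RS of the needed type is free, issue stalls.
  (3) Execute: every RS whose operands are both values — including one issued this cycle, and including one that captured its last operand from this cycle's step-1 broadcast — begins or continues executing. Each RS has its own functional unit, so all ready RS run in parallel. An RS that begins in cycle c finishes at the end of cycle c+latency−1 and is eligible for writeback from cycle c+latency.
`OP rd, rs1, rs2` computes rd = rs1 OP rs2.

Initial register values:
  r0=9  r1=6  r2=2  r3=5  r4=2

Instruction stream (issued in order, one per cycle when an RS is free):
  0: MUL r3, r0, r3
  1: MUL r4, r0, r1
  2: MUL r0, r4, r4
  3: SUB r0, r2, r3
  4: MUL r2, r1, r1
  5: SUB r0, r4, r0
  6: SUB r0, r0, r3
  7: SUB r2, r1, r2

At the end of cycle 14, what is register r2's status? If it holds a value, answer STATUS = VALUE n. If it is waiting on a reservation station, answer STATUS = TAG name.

  c1: issue MUL r3<-Mul1  regs: r0:9,r1:6,r2:2,r3:Mul1,r4:2
  c2: issue MUL r4<-Mul2  regs: r0:9,r1:6,r2:2,r3:Mul1,r4:Mul2
  c3: stall  regs: r0:9,r1:6,r2:2,r3:Mul1,r4:Mul2
  c4: stall  regs: r0:9,r1:6,r2:2,r3:Mul1,r4:Mul2
  c5: stall  regs: r0:9,r1:6,r2:2,r3:Mul1,r4:Mul2
  c6: CDB Mul1=45; issue MUL r0<-Mul1  regs: r0:Mul1,r1:6,r2:2,r3:45,r4:Mul2
  c7: CDB Mul2=54; issue SUB r0<-Add1  regs: r0:Add1,r1:6,r2:2,r3:45,r4:54
  c8: issue MUL r2<-Mul2  regs: r0:Add1,r1:6,r2:Mul2,r3:45,r4:54
  c9: issue SUB r0<-Add2  regs: r0:Add2,r1:6,r2:Mul2,r3:45,r4:54
  c10: CDB Add1=-43; issue SUB r0<-Add1  regs: r0:Add1,r1:6,r2:Mul2,r3:45,r4:54
  c11: stall  regs: r0:Add1,r1:6,r2:Mul2,r3:45,r4:54
  c12: CDB Mul1=2916; stall  regs: r0:Add1,r1:6,r2:Mul2,r3:45,r4:54
  c13: CDB Add2=97; issue SUB r2<-Add2  regs: r0:Add1,r1:6,r2:Add2,r3:45,r4:54
  c14: CDB Mul2=36  regs: r0:Add1,r1:6,r2:Add2,r3:45,r4:54

STATUS = TAG Add2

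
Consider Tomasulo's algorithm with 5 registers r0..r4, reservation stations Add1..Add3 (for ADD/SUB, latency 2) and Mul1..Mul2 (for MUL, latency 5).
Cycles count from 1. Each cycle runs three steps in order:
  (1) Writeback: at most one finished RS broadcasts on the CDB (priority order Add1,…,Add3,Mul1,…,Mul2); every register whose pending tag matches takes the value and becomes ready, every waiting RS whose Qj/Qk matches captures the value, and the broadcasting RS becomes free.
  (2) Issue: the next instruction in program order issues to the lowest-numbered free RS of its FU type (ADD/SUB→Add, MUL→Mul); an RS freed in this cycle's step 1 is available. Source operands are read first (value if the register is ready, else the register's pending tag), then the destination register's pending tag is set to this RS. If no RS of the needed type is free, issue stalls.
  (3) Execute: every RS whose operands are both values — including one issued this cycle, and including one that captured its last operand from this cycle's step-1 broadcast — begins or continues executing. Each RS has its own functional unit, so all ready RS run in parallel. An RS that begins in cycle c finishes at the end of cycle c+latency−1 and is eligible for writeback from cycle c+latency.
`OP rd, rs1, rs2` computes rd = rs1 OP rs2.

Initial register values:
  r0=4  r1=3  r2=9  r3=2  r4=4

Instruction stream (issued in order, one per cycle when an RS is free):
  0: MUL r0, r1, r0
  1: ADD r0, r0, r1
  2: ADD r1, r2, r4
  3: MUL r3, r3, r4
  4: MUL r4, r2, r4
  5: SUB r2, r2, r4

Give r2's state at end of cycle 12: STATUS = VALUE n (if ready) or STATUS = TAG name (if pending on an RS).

STATUS = TAG Add2

c1: issue MUL r0<-Mul1 | r0:Mul1,r1:3,r2:9,r3:2,r4:4
c2: issue ADD r0<-Add1 | r0:Add1,r1:3,r2:9,r3:2,r4:4
c3: issue ADD r1<-Add2 | r0:Add1,r1:Add2,r2:9,r3:2,r4:4
c4: issue MUL r3<-Mul2 | r0:Add1,r1:Add2,r2:9,r3:Mul2,r4:4
c5: CDB Add2=13; stall | r0:Add1,r1:13,r2:9,r3:Mul2,r4:4
c6: CDB Mul1=12; issue MUL r4<-Mul1 | r0:Add1,r1:13,r2:9,r3:Mul2,r4:Mul1
c7: issue SUB r2<-Add2 | r0:Add1,r1:13,r2:Add2,r3:Mul2,r4:Mul1
c8: CDB Add1=15 | r0:15,r1:13,r2:Add2,r3:Mul2,r4:Mul1
c9: CDB Mul2=8 | r0:15,r1:13,r2:Add2,r3:8,r4:Mul1
c10: - | r0:15,r1:13,r2:Add2,r3:8,r4:Mul1
c11: CDB Mul1=36 | r0:15,r1:13,r2:Add2,r3:8,r4:36
c12: - | r0:15,r1:13,r2:Add2,r3:8,r4:36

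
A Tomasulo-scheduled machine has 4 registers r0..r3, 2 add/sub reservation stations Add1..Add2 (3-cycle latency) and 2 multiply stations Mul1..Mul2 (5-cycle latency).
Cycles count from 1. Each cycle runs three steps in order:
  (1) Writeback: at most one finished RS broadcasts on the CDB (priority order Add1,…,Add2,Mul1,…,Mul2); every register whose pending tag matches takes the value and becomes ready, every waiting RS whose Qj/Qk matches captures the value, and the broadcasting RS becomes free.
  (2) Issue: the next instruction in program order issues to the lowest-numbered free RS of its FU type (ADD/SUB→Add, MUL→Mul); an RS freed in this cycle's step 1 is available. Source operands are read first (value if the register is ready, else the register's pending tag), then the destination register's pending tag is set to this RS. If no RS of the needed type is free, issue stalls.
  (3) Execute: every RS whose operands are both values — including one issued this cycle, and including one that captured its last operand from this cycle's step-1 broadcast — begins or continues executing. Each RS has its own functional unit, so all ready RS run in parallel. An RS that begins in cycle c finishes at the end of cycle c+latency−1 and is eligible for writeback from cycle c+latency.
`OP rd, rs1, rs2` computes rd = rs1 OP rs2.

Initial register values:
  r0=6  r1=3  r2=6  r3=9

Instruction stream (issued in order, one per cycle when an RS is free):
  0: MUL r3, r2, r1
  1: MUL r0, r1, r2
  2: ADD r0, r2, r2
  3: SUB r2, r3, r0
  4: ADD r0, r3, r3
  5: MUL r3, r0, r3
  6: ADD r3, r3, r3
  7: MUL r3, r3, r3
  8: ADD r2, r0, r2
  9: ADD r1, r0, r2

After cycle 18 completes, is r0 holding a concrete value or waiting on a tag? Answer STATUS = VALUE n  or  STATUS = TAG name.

cycle 1: issue MUL r3<-Mul1 // r0:6,r1:3,r2:6,r3:Mul1
cycle 2: issue MUL r0<-Mul2 // r0:Mul2,r1:3,r2:6,r3:Mul1
cycle 3: issue ADD r0<-Add1 // r0:Add1,r1:3,r2:6,r3:Mul1
cycle 4: issue SUB r2<-Add2 // r0:Add1,r1:3,r2:Add2,r3:Mul1
cycle 5: stall // r0:Add1,r1:3,r2:Add2,r3:Mul1
cycle 6: CDB Add1=12; issue ADD r0<-Add1 // r0:Add1,r1:3,r2:Add2,r3:Mul1
cycle 7: CDB Mul1=18; issue MUL r3<-Mul1 // r0:Add1,r1:3,r2:Add2,r3:Mul1
cycle 8: CDB Mul2=18; stall // r0:Add1,r1:3,r2:Add2,r3:Mul1
cycle 9: stall // r0:Add1,r1:3,r2:Add2,r3:Mul1
cycle 10: CDB Add1=36; issue ADD r3<-Add1 // r0:36,r1:3,r2:Add2,r3:Add1
cycle 11: CDB Add2=6; issue MUL r3<-Mul2 // r0:36,r1:3,r2:6,r3:Mul2
cycle 12: issue ADD r2<-Add2 // r0:36,r1:3,r2:Add2,r3:Mul2
cycle 13: stall // r0:36,r1:3,r2:Add2,r3:Mul2
cycle 14: stall // r0:36,r1:3,r2:Add2,r3:Mul2
cycle 15: CDB Add2=42; issue ADD r1<-Add2 // r0:36,r1:Add2,r2:42,r3:Mul2
cycle 16: CDB Mul1=648 // r0:36,r1:Add2,r2:42,r3:Mul2
cycle 17: - // r0:36,r1:Add2,r2:42,r3:Mul2
cycle 18: CDB Add2=78 // r0:36,r1:78,r2:42,r3:Mul2

STATUS = VALUE 36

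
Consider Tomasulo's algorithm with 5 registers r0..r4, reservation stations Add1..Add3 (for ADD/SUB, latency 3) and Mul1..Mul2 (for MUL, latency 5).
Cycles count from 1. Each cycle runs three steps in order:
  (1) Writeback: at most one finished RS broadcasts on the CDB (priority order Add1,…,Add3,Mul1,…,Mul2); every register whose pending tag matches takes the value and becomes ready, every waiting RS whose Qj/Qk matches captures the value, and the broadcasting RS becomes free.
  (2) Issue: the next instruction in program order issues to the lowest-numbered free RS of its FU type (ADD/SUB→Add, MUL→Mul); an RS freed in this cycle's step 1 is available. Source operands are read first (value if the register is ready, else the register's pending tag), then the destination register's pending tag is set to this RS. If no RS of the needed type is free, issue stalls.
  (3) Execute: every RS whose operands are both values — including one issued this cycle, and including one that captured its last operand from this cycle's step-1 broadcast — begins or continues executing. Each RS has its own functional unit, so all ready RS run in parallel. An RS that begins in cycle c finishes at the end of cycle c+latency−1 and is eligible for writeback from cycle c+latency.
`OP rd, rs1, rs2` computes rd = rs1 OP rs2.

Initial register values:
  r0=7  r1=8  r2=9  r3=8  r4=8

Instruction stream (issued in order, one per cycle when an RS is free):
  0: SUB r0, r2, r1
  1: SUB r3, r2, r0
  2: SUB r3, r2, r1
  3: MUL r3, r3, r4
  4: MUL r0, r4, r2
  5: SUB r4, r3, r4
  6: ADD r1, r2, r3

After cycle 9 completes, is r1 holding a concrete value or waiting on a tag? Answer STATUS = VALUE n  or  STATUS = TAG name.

cycle 1: issue SUB r0<-Add1 // r0:Add1,r1:8,r2:9,r3:8,r4:8
cycle 2: issue SUB r3<-Add2 // r0:Add1,r1:8,r2:9,r3:Add2,r4:8
cycle 3: issue SUB r3<-Add3 // r0:Add1,r1:8,r2:9,r3:Add3,r4:8
cycle 4: CDB Add1=1; issue MUL r3<-Mul1 // r0:1,r1:8,r2:9,r3:Mul1,r4:8
cycle 5: issue MUL r0<-Mul2 // r0:Mul2,r1:8,r2:9,r3:Mul1,r4:8
cycle 6: CDB Add3=1; issue SUB r4<-Add1 // r0:Mul2,r1:8,r2:9,r3:Mul1,r4:Add1
cycle 7: CDB Add2=8; issue ADD r1<-Add2 // r0:Mul2,r1:Add2,r2:9,r3:Mul1,r4:Add1
cycle 8: - // r0:Mul2,r1:Add2,r2:9,r3:Mul1,r4:Add1
cycle 9: - // r0:Mul2,r1:Add2,r2:9,r3:Mul1,r4:Add1

STATUS = TAG Add2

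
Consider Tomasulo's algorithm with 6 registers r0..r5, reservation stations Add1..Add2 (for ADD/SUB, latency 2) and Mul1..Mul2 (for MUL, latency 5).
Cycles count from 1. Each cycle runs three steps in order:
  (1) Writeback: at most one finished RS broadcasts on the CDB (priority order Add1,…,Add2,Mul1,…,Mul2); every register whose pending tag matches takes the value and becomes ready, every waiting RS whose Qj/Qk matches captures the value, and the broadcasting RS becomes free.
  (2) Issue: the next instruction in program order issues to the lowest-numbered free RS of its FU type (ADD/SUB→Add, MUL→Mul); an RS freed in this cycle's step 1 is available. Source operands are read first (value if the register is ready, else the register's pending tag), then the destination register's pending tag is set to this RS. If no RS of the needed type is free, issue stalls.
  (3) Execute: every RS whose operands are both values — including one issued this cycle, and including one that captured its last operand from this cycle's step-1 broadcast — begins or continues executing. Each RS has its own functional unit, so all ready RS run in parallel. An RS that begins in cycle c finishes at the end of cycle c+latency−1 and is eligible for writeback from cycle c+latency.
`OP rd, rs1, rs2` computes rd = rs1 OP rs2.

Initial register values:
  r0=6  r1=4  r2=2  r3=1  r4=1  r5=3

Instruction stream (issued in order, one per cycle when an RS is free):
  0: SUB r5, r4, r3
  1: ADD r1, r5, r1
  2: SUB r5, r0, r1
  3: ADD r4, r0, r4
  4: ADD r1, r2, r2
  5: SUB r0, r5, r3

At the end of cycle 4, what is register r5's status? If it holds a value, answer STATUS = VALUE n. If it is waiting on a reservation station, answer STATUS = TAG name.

c1: issue SUB r5<-Add1 | r0:6,r1:4,r2:2,r3:1,r4:1,r5:Add1
c2: issue ADD r1<-Add2 | r0:6,r1:Add2,r2:2,r3:1,r4:1,r5:Add1
c3: CDB Add1=0; issue SUB r5<-Add1 | r0:6,r1:Add2,r2:2,r3:1,r4:1,r5:Add1
c4: stall | r0:6,r1:Add2,r2:2,r3:1,r4:1,r5:Add1

STATUS = TAG Add1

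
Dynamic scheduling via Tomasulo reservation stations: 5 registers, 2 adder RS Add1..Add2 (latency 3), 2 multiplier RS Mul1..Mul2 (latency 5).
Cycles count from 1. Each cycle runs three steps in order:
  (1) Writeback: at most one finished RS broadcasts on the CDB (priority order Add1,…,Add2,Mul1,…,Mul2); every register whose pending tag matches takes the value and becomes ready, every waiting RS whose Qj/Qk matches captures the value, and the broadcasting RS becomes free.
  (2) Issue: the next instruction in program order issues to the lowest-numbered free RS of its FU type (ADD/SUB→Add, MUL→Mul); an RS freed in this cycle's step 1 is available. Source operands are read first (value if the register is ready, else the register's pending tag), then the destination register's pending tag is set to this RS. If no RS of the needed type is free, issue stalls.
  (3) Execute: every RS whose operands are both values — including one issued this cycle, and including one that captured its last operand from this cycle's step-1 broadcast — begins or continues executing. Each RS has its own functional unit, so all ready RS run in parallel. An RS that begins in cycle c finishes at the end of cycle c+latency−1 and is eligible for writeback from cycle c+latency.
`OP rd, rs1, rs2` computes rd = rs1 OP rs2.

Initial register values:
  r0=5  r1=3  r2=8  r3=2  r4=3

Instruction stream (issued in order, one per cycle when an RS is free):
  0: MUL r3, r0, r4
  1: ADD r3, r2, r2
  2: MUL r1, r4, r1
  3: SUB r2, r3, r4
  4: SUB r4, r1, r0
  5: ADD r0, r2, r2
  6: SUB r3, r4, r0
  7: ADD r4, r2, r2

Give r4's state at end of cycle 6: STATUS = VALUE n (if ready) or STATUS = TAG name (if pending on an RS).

cycle 1: issue MUL r3<-Mul1 // r0:5,r1:3,r2:8,r3:Mul1,r4:3
cycle 2: issue ADD r3<-Add1 // r0:5,r1:3,r2:8,r3:Add1,r4:3
cycle 3: issue MUL r1<-Mul2 // r0:5,r1:Mul2,r2:8,r3:Add1,r4:3
cycle 4: issue SUB r2<-Add2 // r0:5,r1:Mul2,r2:Add2,r3:Add1,r4:3
cycle 5: CDB Add1=16; issue SUB r4<-Add1 // r0:5,r1:Mul2,r2:Add2,r3:16,r4:Add1
cycle 6: CDB Mul1=15; stall // r0:5,r1:Mul2,r2:Add2,r3:16,r4:Add1

STATUS = TAG Add1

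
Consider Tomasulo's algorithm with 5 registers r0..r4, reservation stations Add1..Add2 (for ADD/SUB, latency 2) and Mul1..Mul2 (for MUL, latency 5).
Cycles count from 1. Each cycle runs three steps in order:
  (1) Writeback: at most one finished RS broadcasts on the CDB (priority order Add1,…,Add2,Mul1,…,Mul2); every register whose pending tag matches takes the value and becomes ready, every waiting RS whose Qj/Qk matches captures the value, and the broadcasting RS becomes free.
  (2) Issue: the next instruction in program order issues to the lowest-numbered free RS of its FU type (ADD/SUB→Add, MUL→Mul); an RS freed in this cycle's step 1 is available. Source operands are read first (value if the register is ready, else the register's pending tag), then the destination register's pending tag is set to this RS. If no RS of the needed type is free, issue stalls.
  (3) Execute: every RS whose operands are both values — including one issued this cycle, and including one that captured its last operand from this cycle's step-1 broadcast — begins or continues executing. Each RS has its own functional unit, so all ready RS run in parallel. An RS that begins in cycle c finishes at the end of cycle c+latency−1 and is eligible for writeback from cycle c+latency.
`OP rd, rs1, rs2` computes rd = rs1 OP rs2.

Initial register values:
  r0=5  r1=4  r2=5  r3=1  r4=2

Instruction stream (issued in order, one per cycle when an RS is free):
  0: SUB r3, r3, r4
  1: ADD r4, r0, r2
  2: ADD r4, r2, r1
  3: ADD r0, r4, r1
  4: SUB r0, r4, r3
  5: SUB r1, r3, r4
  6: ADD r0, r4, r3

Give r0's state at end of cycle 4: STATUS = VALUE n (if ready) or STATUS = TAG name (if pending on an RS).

STATUS = TAG Add2

c1: issue SUB r3<-Add1 | r0:5,r1:4,r2:5,r3:Add1,r4:2
c2: issue ADD r4<-Add2 | r0:5,r1:4,r2:5,r3:Add1,r4:Add2
c3: CDB Add1=-1; issue ADD r4<-Add1 | r0:5,r1:4,r2:5,r3:-1,r4:Add1
c4: CDB Add2=10; issue ADD r0<-Add2 | r0:Add2,r1:4,r2:5,r3:-1,r4:Add1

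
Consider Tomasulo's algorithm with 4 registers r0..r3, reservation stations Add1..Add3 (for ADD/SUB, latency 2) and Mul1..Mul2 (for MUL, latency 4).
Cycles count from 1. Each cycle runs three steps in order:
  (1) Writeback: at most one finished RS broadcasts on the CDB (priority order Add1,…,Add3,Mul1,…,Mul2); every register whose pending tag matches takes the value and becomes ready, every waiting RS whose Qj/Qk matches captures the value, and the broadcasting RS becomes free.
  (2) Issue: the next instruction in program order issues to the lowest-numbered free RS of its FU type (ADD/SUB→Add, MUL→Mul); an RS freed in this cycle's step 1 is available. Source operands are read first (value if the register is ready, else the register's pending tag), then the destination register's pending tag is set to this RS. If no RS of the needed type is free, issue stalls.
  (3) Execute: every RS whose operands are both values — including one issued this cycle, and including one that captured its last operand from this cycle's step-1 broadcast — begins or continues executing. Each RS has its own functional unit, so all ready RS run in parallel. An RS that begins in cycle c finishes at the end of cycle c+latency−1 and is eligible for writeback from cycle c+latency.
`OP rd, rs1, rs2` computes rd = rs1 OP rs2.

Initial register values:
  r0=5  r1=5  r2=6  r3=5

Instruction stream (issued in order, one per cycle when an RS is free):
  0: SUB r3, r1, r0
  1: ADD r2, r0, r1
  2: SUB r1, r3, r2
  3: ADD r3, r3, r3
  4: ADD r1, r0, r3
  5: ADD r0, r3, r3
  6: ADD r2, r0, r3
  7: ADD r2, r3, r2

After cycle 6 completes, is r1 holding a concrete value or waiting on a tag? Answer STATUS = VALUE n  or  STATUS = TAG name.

STATUS = TAG Add3

cycle 1: issue SUB r3<-Add1 // r0:5,r1:5,r2:6,r3:Add1
cycle 2: issue ADD r2<-Add2 // r0:5,r1:5,r2:Add2,r3:Add1
cycle 3: CDB Add1=0; issue SUB r1<-Add1 // r0:5,r1:Add1,r2:Add2,r3:0
cycle 4: CDB Add2=10; issue ADD r3<-Add2 // r0:5,r1:Add1,r2:10,r3:Add2
cycle 5: issue ADD r1<-Add3 // r0:5,r1:Add3,r2:10,r3:Add2
cycle 6: CDB Add1=-10; issue ADD r0<-Add1 // r0:Add1,r1:Add3,r2:10,r3:Add2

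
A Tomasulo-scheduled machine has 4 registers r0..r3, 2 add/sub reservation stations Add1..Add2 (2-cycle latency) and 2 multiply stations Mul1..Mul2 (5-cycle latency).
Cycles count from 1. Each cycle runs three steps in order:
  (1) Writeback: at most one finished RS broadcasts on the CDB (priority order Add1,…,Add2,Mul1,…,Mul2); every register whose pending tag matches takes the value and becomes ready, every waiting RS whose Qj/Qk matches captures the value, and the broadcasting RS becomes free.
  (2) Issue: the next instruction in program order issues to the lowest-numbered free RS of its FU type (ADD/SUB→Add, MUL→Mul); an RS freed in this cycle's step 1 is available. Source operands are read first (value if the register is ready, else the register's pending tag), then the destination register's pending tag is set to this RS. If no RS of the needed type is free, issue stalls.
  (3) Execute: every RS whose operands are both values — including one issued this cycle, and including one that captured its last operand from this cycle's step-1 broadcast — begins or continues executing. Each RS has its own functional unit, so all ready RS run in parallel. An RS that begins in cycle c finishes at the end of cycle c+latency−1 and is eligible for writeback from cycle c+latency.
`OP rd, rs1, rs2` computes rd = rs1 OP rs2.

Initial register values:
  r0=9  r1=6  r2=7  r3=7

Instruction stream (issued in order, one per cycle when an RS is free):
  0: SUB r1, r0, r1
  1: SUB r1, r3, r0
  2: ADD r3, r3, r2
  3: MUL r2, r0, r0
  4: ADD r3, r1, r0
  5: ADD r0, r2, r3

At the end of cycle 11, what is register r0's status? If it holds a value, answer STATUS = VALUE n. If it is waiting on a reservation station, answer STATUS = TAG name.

cycle 1: issue SUB r1<-Add1 // r0:9,r1:Add1,r2:7,r3:7
cycle 2: issue SUB r1<-Add2 // r0:9,r1:Add2,r2:7,r3:7
cycle 3: CDB Add1=3; issue ADD r3<-Add1 // r0:9,r1:Add2,r2:7,r3:Add1
cycle 4: CDB Add2=-2; issue MUL r2<-Mul1 // r0:9,r1:-2,r2:Mul1,r3:Add1
cycle 5: CDB Add1=14; issue ADD r3<-Add1 // r0:9,r1:-2,r2:Mul1,r3:Add1
cycle 6: issue ADD r0<-Add2 // r0:Add2,r1:-2,r2:Mul1,r3:Add1
cycle 7: CDB Add1=7 // r0:Add2,r1:-2,r2:Mul1,r3:7
cycle 8: - // r0:Add2,r1:-2,r2:Mul1,r3:7
cycle 9: CDB Mul1=81 // r0:Add2,r1:-2,r2:81,r3:7
cycle 10: - // r0:Add2,r1:-2,r2:81,r3:7
cycle 11: CDB Add2=88 // r0:88,r1:-2,r2:81,r3:7

STATUS = VALUE 88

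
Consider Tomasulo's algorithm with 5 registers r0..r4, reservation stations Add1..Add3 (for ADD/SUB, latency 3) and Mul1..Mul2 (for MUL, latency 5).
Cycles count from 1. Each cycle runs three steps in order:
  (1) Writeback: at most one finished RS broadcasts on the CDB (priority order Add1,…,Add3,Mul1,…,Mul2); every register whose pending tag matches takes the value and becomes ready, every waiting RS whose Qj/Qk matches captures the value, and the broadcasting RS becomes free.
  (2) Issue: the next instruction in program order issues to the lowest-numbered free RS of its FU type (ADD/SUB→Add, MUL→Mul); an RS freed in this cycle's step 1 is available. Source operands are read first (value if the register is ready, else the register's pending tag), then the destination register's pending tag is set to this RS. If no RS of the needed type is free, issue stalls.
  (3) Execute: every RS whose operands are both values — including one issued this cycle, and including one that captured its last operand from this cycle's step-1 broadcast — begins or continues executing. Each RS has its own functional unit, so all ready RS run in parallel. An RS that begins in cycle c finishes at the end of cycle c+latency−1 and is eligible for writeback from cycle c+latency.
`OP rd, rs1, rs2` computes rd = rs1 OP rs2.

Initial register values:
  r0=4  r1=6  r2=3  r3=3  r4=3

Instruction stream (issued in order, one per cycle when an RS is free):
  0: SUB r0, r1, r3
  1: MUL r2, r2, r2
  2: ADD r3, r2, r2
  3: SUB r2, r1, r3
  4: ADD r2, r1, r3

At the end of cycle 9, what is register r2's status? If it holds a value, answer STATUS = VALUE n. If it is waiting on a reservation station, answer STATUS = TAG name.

  c1: issue SUB r0<-Add1  regs: r0:Add1,r1:6,r2:3,r3:3,r4:3
  c2: issue MUL r2<-Mul1  regs: r0:Add1,r1:6,r2:Mul1,r3:3,r4:3
  c3: issue ADD r3<-Add2  regs: r0:Add1,r1:6,r2:Mul1,r3:Add2,r4:3
  c4: CDB Add1=3; issue SUB r2<-Add1  regs: r0:3,r1:6,r2:Add1,r3:Add2,r4:3
  c5: issue ADD r2<-Add3  regs: r0:3,r1:6,r2:Add3,r3:Add2,r4:3
  c6: -  regs: r0:3,r1:6,r2:Add3,r3:Add2,r4:3
  c7: CDB Mul1=9  regs: r0:3,r1:6,r2:Add3,r3:Add2,r4:3
  c8: -  regs: r0:3,r1:6,r2:Add3,r3:Add2,r4:3
  c9: -  regs: r0:3,r1:6,r2:Add3,r3:Add2,r4:3

STATUS = TAG Add3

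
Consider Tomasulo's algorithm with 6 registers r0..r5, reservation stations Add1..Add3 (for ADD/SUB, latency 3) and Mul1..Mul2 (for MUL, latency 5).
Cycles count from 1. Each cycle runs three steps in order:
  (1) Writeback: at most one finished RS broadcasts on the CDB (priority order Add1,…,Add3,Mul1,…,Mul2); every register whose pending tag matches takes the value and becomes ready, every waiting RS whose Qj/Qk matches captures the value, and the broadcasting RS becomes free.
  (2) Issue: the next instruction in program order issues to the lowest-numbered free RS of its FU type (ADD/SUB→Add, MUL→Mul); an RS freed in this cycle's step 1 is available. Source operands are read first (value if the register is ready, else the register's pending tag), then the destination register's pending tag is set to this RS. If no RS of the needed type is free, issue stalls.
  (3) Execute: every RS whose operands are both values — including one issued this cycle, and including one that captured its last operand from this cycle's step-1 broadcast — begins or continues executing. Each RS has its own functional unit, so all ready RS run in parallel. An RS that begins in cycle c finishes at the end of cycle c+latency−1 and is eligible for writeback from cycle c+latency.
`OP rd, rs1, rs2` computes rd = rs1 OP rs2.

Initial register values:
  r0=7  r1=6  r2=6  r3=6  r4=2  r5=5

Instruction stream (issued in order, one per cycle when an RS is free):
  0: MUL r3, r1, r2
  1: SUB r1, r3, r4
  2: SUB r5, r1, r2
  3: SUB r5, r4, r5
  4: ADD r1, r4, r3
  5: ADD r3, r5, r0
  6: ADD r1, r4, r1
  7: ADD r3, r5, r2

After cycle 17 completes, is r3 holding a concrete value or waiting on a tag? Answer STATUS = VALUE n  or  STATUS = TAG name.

c1: issue MUL r3<-Mul1 | r0:7,r1:6,r2:6,r3:Mul1,r4:2,r5:5
c2: issue SUB r1<-Add1 | r0:7,r1:Add1,r2:6,r3:Mul1,r4:2,r5:5
c3: issue SUB r5<-Add2 | r0:7,r1:Add1,r2:6,r3:Mul1,r4:2,r5:Add2
c4: issue SUB r5<-Add3 | r0:7,r1:Add1,r2:6,r3:Mul1,r4:2,r5:Add3
c5: stall | r0:7,r1:Add1,r2:6,r3:Mul1,r4:2,r5:Add3
c6: CDB Mul1=36; stall | r0:7,r1:Add1,r2:6,r3:36,r4:2,r5:Add3
c7: stall | r0:7,r1:Add1,r2:6,r3:36,r4:2,r5:Add3
c8: stall | r0:7,r1:Add1,r2:6,r3:36,r4:2,r5:Add3
c9: CDB Add1=34; issue ADD r1<-Add1 | r0:7,r1:Add1,r2:6,r3:36,r4:2,r5:Add3
c10: stall | r0:7,r1:Add1,r2:6,r3:36,r4:2,r5:Add3
c11: stall | r0:7,r1:Add1,r2:6,r3:36,r4:2,r5:Add3
c12: CDB Add1=38; issue ADD r3<-Add1 | r0:7,r1:38,r2:6,r3:Add1,r4:2,r5:Add3
c13: CDB Add2=28; issue ADD r1<-Add2 | r0:7,r1:Add2,r2:6,r3:Add1,r4:2,r5:Add3
c14: stall | r0:7,r1:Add2,r2:6,r3:Add1,r4:2,r5:Add3
c15: stall | r0:7,r1:Add2,r2:6,r3:Add1,r4:2,r5:Add3
c16: CDB Add2=40; issue ADD r3<-Add2 | r0:7,r1:40,r2:6,r3:Add2,r4:2,r5:Add3
c17: CDB Add3=-26 | r0:7,r1:40,r2:6,r3:Add2,r4:2,r5:-26

STATUS = TAG Add2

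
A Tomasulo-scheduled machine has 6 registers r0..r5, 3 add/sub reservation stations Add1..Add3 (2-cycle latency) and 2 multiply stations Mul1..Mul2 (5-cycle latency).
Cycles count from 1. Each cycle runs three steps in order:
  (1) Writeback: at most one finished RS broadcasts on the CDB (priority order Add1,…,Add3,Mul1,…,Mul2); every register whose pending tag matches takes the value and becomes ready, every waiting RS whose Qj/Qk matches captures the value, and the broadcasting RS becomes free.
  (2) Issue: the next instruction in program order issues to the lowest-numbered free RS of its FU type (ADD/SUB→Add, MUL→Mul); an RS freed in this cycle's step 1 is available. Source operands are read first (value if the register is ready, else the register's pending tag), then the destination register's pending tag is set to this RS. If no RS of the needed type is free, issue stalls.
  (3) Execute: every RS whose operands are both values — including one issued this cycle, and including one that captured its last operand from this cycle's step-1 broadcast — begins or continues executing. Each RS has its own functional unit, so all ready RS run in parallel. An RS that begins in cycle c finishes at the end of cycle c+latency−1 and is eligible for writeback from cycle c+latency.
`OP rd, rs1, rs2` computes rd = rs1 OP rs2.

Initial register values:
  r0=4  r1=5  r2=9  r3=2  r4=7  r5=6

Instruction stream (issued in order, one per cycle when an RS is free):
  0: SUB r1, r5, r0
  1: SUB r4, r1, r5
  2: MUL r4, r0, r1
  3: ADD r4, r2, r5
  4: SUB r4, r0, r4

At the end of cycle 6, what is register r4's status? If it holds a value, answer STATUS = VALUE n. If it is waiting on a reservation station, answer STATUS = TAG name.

  c1: issue SUB r1<-Add1  regs: r0:4,r1:Add1,r2:9,r3:2,r4:7,r5:6
  c2: issue SUB r4<-Add2  regs: r0:4,r1:Add1,r2:9,r3:2,r4:Add2,r5:6
  c3: CDB Add1=2; issue MUL r4<-Mul1  regs: r0:4,r1:2,r2:9,r3:2,r4:Mul1,r5:6
  c4: issue ADD r4<-Add1  regs: r0:4,r1:2,r2:9,r3:2,r4:Add1,r5:6
  c5: CDB Add2=-4; issue SUB r4<-Add2  regs: r0:4,r1:2,r2:9,r3:2,r4:Add2,r5:6
  c6: CDB Add1=15  regs: r0:4,r1:2,r2:9,r3:2,r4:Add2,r5:6

STATUS = TAG Add2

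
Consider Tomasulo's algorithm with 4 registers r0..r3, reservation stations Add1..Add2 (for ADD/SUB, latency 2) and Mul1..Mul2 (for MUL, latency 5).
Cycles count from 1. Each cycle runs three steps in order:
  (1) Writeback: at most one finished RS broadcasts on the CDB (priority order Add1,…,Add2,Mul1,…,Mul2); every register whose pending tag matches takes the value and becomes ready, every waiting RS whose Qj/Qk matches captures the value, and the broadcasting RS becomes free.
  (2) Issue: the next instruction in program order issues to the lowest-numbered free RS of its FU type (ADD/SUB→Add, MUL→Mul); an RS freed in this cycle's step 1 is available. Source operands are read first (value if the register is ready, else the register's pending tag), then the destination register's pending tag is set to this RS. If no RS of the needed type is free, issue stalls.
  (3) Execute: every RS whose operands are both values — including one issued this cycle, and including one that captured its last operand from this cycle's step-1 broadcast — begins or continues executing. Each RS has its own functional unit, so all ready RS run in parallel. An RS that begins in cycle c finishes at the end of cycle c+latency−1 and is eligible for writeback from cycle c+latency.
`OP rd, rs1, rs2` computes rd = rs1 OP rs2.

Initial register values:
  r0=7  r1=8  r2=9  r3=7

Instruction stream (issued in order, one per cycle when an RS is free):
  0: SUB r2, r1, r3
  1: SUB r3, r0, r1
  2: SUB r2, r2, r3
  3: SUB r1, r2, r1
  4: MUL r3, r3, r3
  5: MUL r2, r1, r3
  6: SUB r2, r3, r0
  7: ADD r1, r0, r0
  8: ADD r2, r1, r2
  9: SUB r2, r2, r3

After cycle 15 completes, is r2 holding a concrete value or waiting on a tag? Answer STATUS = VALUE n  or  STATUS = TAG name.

STATUS = TAG Add1

c1: issue SUB r2<-Add1 | r0:7,r1:8,r2:Add1,r3:7
c2: issue SUB r3<-Add2 | r0:7,r1:8,r2:Add1,r3:Add2
c3: CDB Add1=1; issue SUB r2<-Add1 | r0:7,r1:8,r2:Add1,r3:Add2
c4: CDB Add2=-1; issue SUB r1<-Add2 | r0:7,r1:Add2,r2:Add1,r3:-1
c5: issue MUL r3<-Mul1 | r0:7,r1:Add2,r2:Add1,r3:Mul1
c6: CDB Add1=2; issue MUL r2<-Mul2 | r0:7,r1:Add2,r2:Mul2,r3:Mul1
c7: issue SUB r2<-Add1 | r0:7,r1:Add2,r2:Add1,r3:Mul1
c8: CDB Add2=-6; issue ADD r1<-Add2 | r0:7,r1:Add2,r2:Add1,r3:Mul1
c9: stall | r0:7,r1:Add2,r2:Add1,r3:Mul1
c10: CDB Add2=14; issue ADD r2<-Add2 | r0:7,r1:14,r2:Add2,r3:Mul1
c11: CDB Mul1=1; stall | r0:7,r1:14,r2:Add2,r3:1
c12: stall | r0:7,r1:14,r2:Add2,r3:1
c13: CDB Add1=-6; issue SUB r2<-Add1 | r0:7,r1:14,r2:Add1,r3:1
c14: - | r0:7,r1:14,r2:Add1,r3:1
c15: CDB Add2=8 | r0:7,r1:14,r2:Add1,r3:1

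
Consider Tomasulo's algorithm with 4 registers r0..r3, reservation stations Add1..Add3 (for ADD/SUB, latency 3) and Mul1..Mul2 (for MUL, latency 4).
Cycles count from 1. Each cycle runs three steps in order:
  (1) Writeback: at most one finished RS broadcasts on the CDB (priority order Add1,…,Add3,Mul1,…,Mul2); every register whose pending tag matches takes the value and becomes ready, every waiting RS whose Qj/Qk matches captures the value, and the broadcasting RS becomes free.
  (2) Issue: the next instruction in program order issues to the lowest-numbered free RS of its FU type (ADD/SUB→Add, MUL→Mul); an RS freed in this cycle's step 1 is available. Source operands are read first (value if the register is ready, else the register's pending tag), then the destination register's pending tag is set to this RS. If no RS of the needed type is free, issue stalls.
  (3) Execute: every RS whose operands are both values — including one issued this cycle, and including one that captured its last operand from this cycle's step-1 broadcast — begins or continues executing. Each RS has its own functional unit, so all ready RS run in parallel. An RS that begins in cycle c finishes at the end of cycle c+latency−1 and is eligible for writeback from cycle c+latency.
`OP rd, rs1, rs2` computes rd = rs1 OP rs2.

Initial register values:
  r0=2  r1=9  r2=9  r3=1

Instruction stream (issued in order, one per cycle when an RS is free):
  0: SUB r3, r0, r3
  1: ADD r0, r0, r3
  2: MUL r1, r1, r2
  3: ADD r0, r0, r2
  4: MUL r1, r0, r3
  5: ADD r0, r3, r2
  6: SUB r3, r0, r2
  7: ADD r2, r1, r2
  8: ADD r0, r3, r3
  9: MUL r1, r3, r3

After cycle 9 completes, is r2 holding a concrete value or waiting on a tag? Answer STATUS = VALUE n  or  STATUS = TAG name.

STATUS = TAG Add3

  c1: issue SUB r3<-Add1  regs: r0:2,r1:9,r2:9,r3:Add1
  c2: issue ADD r0<-Add2  regs: r0:Add2,r1:9,r2:9,r3:Add1
  c3: issue MUL r1<-Mul1  regs: r0:Add2,r1:Mul1,r2:9,r3:Add1
  c4: CDB Add1=1; issue ADD r0<-Add1  regs: r0:Add1,r1:Mul1,r2:9,r3:1
  c5: issue MUL r1<-Mul2  regs: r0:Add1,r1:Mul2,r2:9,r3:1
  c6: issue ADD r0<-Add3  regs: r0:Add3,r1:Mul2,r2:9,r3:1
  c7: CDB Add2=3; issue SUB r3<-Add2  regs: r0:Add3,r1:Mul2,r2:9,r3:Add2
  c8: CDB Mul1=81; stall  regs: r0:Add3,r1:Mul2,r2:9,r3:Add2
  c9: CDB Add3=10; issue ADD r2<-Add3  regs: r0:10,r1:Mul2,r2:Add3,r3:Add2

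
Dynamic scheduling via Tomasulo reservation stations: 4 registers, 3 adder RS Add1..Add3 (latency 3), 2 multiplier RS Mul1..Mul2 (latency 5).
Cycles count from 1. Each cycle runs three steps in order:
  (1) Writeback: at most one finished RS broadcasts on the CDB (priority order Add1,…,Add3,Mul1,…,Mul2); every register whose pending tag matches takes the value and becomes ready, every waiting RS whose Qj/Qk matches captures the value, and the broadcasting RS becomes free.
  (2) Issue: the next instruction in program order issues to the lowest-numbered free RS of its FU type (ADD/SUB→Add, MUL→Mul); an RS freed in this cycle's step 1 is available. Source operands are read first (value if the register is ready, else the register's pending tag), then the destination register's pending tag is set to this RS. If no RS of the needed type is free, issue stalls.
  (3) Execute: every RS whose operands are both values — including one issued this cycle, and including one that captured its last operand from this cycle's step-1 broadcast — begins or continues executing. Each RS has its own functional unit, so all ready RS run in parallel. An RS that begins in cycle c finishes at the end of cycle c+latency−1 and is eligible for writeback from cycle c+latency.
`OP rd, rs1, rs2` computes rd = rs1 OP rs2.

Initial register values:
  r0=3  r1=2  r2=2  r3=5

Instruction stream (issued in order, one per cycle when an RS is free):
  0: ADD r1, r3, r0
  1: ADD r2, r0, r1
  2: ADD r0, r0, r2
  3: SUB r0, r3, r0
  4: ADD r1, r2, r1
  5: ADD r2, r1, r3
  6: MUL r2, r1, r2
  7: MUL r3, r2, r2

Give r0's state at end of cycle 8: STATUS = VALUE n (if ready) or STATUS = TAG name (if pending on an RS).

cycle 1: issue ADD r1<-Add1 // r0:3,r1:Add1,r2:2,r3:5
cycle 2: issue ADD r2<-Add2 // r0:3,r1:Add1,r2:Add2,r3:5
cycle 3: issue ADD r0<-Add3 // r0:Add3,r1:Add1,r2:Add2,r3:5
cycle 4: CDB Add1=8; issue SUB r0<-Add1 // r0:Add1,r1:8,r2:Add2,r3:5
cycle 5: stall // r0:Add1,r1:8,r2:Add2,r3:5
cycle 6: stall // r0:Add1,r1:8,r2:Add2,r3:5
cycle 7: CDB Add2=11; issue ADD r1<-Add2 // r0:Add1,r1:Add2,r2:11,r3:5
cycle 8: stall // r0:Add1,r1:Add2,r2:11,r3:5

STATUS = TAG Add1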